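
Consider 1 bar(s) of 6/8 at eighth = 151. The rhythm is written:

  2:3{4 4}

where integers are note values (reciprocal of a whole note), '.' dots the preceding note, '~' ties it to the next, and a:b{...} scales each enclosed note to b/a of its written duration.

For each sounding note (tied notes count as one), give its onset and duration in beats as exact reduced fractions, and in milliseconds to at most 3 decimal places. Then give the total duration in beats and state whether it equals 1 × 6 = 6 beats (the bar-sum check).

1) 0.0ms=0b +1192.053ms=3b
2) 1192.053ms=3b +1192.053ms=3b
Σ=6b of 6 (151bpm 6/8) — PASS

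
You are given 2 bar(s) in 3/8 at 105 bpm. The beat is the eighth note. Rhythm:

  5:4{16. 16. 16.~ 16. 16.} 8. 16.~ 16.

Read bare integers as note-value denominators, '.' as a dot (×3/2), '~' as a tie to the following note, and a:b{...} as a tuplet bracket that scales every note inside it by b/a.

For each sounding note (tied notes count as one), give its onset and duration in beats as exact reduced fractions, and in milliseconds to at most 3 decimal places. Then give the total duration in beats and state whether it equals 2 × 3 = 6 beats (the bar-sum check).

1) 0.0ms=0b +342.857ms=3/5b
2) 342.857ms=3/5b +342.857ms=3/5b
3) 685.714ms=6/5b +685.714ms=6/5b
4) 1371.429ms=12/5b +342.857ms=3/5b
5) 1714.286ms=3b +857.143ms=3/2b
6) 2571.429ms=9/2b +857.143ms=3/2b
Σ=6b of 6 (105bpm 3/8) — PASS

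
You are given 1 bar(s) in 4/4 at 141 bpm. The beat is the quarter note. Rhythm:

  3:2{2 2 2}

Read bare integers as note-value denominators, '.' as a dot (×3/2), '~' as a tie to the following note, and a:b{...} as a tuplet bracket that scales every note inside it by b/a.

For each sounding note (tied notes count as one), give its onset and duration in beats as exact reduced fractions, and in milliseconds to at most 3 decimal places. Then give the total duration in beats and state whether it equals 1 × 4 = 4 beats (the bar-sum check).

1) 0.0ms=0b +567.376ms=4/3b
2) 567.376ms=4/3b +567.376ms=4/3b
3) 1134.752ms=8/3b +567.376ms=4/3b
Σ=4b of 4 (141bpm 4/4) — PASS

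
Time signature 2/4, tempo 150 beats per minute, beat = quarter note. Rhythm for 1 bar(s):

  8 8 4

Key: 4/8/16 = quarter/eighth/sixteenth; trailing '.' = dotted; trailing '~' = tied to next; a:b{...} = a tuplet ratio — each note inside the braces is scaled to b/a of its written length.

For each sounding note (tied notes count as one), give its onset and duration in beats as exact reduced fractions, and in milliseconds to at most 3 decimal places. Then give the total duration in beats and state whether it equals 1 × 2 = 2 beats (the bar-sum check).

1) 0.0ms=0b +200.0ms=1/2b
2) 200.0ms=1/2b +200.0ms=1/2b
3) 400.0ms=1b +400.0ms=1b
Σ=2b of 2 (150bpm 2/4) — PASS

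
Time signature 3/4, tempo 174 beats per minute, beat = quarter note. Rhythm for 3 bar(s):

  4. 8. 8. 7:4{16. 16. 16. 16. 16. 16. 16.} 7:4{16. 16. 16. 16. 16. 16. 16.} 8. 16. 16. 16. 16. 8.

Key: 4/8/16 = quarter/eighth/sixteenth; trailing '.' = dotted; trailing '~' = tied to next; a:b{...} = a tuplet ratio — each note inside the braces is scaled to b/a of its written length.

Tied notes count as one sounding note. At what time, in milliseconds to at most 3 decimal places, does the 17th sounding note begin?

note 17 onset = 81/14b = 1995.074ms

1. 0.0ms @ 0 + 517.241ms (3/2)
2. 517.241ms @ 3/2 + 258.621ms (3/4)
3. 775.862ms @ 9/4 + 258.621ms (3/4)
4. 1034.483ms @ 3 + 73.892ms (3/14)
5. 1108.374ms @ 45/14 + 73.892ms (3/14)
6. 1182.266ms @ 24/7 + 73.892ms (3/14)
7. 1256.158ms @ 51/14 + 73.892ms (3/14)
8. 1330.049ms @ 27/7 + 73.892ms (3/14)
9. 1403.941ms @ 57/14 + 73.892ms (3/14)
10. 1477.833ms @ 30/7 + 73.892ms (3/14)
11. 1551.724ms @ 9/2 + 73.892ms (3/14)
12. 1625.616ms @ 33/7 + 73.892ms (3/14)
13. 1699.507ms @ 69/14 + 73.892ms (3/14)
14. 1773.399ms @ 36/7 + 73.892ms (3/14)
15. 1847.291ms @ 75/14 + 73.892ms (3/14)
16. 1921.182ms @ 39/7 + 73.892ms (3/14)
17. 1995.074ms @ 81/14 + 73.892ms (3/14)
18. 2068.966ms @ 6 + 258.621ms (3/4)
19. 2327.586ms @ 27/4 + 129.31ms (3/8)
20. 2456.897ms @ 57/8 + 129.31ms (3/8)
21. 2586.207ms @ 15/2 + 129.31ms (3/8)
22. 2715.517ms @ 63/8 + 129.31ms (3/8)
23. 2844.828ms @ 33/4 + 258.621ms (3/4)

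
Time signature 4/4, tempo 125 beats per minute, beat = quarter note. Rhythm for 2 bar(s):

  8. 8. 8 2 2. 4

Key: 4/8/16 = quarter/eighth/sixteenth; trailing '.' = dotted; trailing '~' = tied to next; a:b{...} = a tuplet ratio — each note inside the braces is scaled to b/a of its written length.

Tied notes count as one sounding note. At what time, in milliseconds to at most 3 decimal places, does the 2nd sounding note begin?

1. 0.0ms @ 0 + 360.0ms (3/4)
2. 360.0ms @ 3/4 + 360.0ms (3/4)
3. 720.0ms @ 3/2 + 240.0ms (1/2)
4. 960.0ms @ 2 + 960.0ms (2)
5. 1920.0ms @ 4 + 1440.0ms (3)
6. 3360.0ms @ 7 + 480.0ms (1)

note 2 onset = 3/4b = 360.0ms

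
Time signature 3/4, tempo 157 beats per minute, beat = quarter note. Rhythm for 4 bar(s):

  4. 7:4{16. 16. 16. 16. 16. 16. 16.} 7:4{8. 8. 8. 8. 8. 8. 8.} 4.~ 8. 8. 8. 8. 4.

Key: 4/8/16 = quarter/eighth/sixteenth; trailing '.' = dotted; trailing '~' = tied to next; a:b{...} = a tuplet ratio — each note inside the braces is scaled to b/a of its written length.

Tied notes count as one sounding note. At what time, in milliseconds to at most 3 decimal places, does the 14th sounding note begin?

note 14 onset = 36/7b = 1965.423ms

1. 0.0ms @ 0 + 573.248ms (3/2)
2. 573.248ms @ 3/2 + 81.893ms (3/14)
3. 655.141ms @ 12/7 + 81.893ms (3/14)
4. 737.034ms @ 27/14 + 81.893ms (3/14)
5. 818.926ms @ 15/7 + 81.893ms (3/14)
6. 900.819ms @ 33/14 + 81.893ms (3/14)
7. 982.712ms @ 18/7 + 81.893ms (3/14)
8. 1064.604ms @ 39/14 + 81.893ms (3/14)
9. 1146.497ms @ 3 + 163.785ms (3/7)
10. 1310.282ms @ 24/7 + 163.785ms (3/7)
11. 1474.067ms @ 27/7 + 163.785ms (3/7)
12. 1637.853ms @ 30/7 + 163.785ms (3/7)
13. 1801.638ms @ 33/7 + 163.785ms (3/7)
14. 1965.423ms @ 36/7 + 163.785ms (3/7)
15. 2129.208ms @ 39/7 + 163.785ms (3/7)
16. 2292.994ms @ 6 + 859.873ms (9/4)
17. 3152.866ms @ 33/4 + 286.624ms (3/4)
18. 3439.49ms @ 9 + 286.624ms (3/4)
19. 3726.115ms @ 39/4 + 286.624ms (3/4)
20. 4012.739ms @ 21/2 + 573.248ms (3/2)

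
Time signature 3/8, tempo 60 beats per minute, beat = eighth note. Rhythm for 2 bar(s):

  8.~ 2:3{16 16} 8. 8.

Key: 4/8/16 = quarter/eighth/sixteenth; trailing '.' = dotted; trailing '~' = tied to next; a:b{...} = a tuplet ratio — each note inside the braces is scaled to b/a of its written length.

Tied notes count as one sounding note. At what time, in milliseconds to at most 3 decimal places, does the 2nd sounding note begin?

note 2 onset = 9/4b = 2250.0ms

1. 0.0ms @ 0 + 2250.0ms (9/4)
2. 2250.0ms @ 9/4 + 750.0ms (3/4)
3. 3000.0ms @ 3 + 1500.0ms (3/2)
4. 4500.0ms @ 9/2 + 1500.0ms (3/2)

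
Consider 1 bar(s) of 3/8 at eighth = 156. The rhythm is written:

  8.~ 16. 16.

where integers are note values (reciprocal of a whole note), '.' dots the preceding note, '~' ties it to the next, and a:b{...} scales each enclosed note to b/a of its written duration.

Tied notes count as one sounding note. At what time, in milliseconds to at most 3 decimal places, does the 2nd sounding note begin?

1. 0.0ms @ 0 + 865.385ms (9/4)
2. 865.385ms @ 9/4 + 288.462ms (3/4)

note 2 onset = 9/4b = 865.385ms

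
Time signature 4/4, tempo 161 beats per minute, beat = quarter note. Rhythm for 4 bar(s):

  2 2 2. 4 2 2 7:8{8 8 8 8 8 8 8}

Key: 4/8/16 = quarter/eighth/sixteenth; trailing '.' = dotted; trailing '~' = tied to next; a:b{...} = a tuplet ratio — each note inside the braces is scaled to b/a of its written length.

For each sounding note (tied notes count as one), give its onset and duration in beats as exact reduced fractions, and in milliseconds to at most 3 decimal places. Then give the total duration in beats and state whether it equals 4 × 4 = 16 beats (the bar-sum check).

1) 0.0ms=0b +745.342ms=2b
2) 745.342ms=2b +745.342ms=2b
3) 1490.683ms=4b +1118.012ms=3b
4) 2608.696ms=7b +372.671ms=1b
5) 2981.366ms=8b +745.342ms=2b
6) 3726.708ms=10b +745.342ms=2b
7) 4472.05ms=12b +212.955ms=4/7b
8) 4685.004ms=88/7b +212.955ms=4/7b
9) 4897.959ms=92/7b +212.955ms=4/7b
10) 5110.914ms=96/7b +212.955ms=4/7b
11) 5323.869ms=100/7b +212.955ms=4/7b
12) 5536.823ms=104/7b +212.955ms=4/7b
13) 5749.778ms=108/7b +212.955ms=4/7b
Σ=16b of 16 (161bpm 4/4) — PASS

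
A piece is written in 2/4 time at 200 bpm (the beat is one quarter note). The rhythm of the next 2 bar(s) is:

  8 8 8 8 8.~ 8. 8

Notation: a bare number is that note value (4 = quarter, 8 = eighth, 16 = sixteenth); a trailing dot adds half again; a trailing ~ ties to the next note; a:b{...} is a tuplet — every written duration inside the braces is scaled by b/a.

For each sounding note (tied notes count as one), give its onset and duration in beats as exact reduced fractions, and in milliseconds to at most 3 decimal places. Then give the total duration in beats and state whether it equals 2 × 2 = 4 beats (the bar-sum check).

1) 0.0ms=0b +150.0ms=1/2b
2) 150.0ms=1/2b +150.0ms=1/2b
3) 300.0ms=1b +150.0ms=1/2b
4) 450.0ms=3/2b +150.0ms=1/2b
5) 600.0ms=2b +450.0ms=3/2b
6) 1050.0ms=7/2b +150.0ms=1/2b
Σ=4b of 4 (200bpm 2/4) — PASS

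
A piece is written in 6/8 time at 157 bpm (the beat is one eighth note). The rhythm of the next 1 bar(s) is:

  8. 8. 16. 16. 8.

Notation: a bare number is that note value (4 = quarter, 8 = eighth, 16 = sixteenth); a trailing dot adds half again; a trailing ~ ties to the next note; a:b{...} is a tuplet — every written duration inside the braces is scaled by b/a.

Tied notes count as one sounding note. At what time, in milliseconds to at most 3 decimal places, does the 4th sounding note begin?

1. 0.0ms @ 0 + 573.248ms (3/2)
2. 573.248ms @ 3/2 + 573.248ms (3/2)
3. 1146.497ms @ 3 + 286.624ms (3/4)
4. 1433.121ms @ 15/4 + 286.624ms (3/4)
5. 1719.745ms @ 9/2 + 573.248ms (3/2)

note 4 onset = 15/4b = 1433.121ms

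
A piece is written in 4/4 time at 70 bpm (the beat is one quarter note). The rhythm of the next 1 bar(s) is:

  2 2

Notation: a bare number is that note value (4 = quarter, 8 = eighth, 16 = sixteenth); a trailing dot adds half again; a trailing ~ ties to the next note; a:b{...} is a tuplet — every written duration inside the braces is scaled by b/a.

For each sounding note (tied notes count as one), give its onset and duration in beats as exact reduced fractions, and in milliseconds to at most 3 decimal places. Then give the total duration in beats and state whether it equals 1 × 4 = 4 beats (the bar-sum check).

1) 0.0ms=0b +1714.286ms=2b
2) 1714.286ms=2b +1714.286ms=2b
Σ=4b of 4 (70bpm 4/4) — PASS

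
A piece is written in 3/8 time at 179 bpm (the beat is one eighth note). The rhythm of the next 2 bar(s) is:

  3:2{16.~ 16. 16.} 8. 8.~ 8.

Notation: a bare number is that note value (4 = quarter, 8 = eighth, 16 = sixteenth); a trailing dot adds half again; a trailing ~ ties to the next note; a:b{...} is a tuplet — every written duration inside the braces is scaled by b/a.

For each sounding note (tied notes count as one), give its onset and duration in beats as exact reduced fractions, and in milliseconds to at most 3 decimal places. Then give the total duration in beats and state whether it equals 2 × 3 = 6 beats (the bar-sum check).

1) 0.0ms=0b +335.196ms=1b
2) 335.196ms=1b +167.598ms=1/2b
3) 502.793ms=3/2b +502.793ms=3/2b
4) 1005.587ms=3b +1005.587ms=3b
Σ=6b of 6 (179bpm 3/8) — PASS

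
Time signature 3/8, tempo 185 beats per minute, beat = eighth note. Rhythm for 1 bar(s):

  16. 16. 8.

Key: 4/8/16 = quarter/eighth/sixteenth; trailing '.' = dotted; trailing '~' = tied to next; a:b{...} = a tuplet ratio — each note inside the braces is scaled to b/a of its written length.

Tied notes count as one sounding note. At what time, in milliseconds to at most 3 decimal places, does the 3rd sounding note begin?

1. 0.0ms @ 0 + 243.243ms (3/4)
2. 243.243ms @ 3/4 + 243.243ms (3/4)
3. 486.486ms @ 3/2 + 486.486ms (3/2)

note 3 onset = 3/2b = 486.486ms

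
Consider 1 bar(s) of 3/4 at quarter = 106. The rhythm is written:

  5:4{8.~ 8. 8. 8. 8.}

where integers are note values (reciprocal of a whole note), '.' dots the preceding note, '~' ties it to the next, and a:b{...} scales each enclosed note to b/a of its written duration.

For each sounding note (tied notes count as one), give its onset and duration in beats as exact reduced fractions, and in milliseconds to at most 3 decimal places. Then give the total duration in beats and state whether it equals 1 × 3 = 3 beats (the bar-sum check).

1) 0.0ms=0b +679.245ms=6/5b
2) 679.245ms=6/5b +339.623ms=3/5b
3) 1018.868ms=9/5b +339.623ms=3/5b
4) 1358.491ms=12/5b +339.623ms=3/5b
Σ=3b of 3 (106bpm 3/4) — PASS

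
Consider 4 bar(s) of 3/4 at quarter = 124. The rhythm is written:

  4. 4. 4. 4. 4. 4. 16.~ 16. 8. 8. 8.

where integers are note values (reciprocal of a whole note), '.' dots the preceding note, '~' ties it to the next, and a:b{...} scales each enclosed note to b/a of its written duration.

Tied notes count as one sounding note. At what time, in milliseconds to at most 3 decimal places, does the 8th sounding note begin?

1. 0.0ms @ 0 + 725.806ms (3/2)
2. 725.806ms @ 3/2 + 725.806ms (3/2)
3. 1451.613ms @ 3 + 725.806ms (3/2)
4. 2177.419ms @ 9/2 + 725.806ms (3/2)
5. 2903.226ms @ 6 + 725.806ms (3/2)
6. 3629.032ms @ 15/2 + 725.806ms (3/2)
7. 4354.839ms @ 9 + 362.903ms (3/4)
8. 4717.742ms @ 39/4 + 362.903ms (3/4)
9. 5080.645ms @ 21/2 + 362.903ms (3/4)
10. 5443.548ms @ 45/4 + 362.903ms (3/4)

note 8 onset = 39/4b = 4717.742ms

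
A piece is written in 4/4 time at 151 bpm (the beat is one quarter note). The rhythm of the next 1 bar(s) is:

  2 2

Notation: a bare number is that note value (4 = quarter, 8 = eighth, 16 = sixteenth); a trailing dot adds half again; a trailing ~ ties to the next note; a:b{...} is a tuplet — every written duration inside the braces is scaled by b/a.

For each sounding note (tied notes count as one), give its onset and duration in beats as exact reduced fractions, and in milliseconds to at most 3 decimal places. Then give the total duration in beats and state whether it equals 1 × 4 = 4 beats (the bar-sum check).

1) 0.0ms=0b +794.702ms=2b
2) 794.702ms=2b +794.702ms=2b
Σ=4b of 4 (151bpm 4/4) — PASS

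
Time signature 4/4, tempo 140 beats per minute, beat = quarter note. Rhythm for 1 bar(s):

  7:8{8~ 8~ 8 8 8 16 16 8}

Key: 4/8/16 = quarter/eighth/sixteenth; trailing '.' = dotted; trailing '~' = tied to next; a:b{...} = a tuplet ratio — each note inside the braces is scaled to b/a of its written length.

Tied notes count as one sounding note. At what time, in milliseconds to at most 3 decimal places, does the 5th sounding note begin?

1. 0.0ms @ 0 + 734.694ms (12/7)
2. 734.694ms @ 12/7 + 244.898ms (4/7)
3. 979.592ms @ 16/7 + 244.898ms (4/7)
4. 1224.49ms @ 20/7 + 122.449ms (2/7)
5. 1346.939ms @ 22/7 + 122.449ms (2/7)
6. 1469.388ms @ 24/7 + 244.898ms (4/7)

note 5 onset = 22/7b = 1346.939ms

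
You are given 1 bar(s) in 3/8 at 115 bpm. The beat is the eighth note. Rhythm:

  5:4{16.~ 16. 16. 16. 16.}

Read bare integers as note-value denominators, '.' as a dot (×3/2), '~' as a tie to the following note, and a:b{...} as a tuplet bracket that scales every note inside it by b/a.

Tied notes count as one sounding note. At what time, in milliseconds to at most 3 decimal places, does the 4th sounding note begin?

1. 0.0ms @ 0 + 626.087ms (6/5)
2. 626.087ms @ 6/5 + 313.043ms (3/5)
3. 939.13ms @ 9/5 + 313.043ms (3/5)
4. 1252.174ms @ 12/5 + 313.043ms (3/5)

note 4 onset = 12/5b = 1252.174ms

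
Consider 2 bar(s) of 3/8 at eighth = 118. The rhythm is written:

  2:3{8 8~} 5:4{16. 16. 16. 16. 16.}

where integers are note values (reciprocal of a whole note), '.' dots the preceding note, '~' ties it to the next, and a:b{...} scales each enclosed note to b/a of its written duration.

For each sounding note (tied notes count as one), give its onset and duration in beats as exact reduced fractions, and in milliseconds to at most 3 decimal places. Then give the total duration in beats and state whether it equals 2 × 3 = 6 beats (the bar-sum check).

1) 0.0ms=0b +762.712ms=3/2b
2) 762.712ms=3/2b +1067.797ms=21/10b
3) 1830.508ms=18/5b +305.085ms=3/5b
4) 2135.593ms=21/5b +305.085ms=3/5b
5) 2440.678ms=24/5b +305.085ms=3/5b
6) 2745.763ms=27/5b +305.085ms=3/5b
Σ=6b of 6 (118bpm 3/8) — PASS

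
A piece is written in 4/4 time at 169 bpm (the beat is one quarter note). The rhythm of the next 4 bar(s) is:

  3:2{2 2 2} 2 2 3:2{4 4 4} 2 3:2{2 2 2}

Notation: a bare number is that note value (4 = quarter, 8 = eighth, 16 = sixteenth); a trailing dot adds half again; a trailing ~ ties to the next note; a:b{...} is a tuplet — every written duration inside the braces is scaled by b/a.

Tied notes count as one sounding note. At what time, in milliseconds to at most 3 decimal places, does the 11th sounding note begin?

1. 0.0ms @ 0 + 473.373ms (4/3)
2. 473.373ms @ 4/3 + 473.373ms (4/3)
3. 946.746ms @ 8/3 + 473.373ms (4/3)
4. 1420.118ms @ 4 + 710.059ms (2)
5. 2130.178ms @ 6 + 710.059ms (2)
6. 2840.237ms @ 8 + 236.686ms (2/3)
7. 3076.923ms @ 26/3 + 236.686ms (2/3)
8. 3313.609ms @ 28/3 + 236.686ms (2/3)
9. 3550.296ms @ 10 + 710.059ms (2)
10. 4260.355ms @ 12 + 473.373ms (4/3)
11. 4733.728ms @ 40/3 + 473.373ms (4/3)
12. 5207.101ms @ 44/3 + 473.373ms (4/3)

note 11 onset = 40/3b = 4733.728ms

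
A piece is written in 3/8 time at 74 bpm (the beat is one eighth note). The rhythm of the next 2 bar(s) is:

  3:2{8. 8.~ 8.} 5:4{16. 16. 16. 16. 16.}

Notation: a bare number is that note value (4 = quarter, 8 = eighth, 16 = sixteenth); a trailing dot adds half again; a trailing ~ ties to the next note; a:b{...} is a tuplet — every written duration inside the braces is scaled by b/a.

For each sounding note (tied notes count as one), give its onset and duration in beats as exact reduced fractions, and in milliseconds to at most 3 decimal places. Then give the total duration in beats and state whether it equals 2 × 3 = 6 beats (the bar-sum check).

1) 0.0ms=0b +810.811ms=1b
2) 810.811ms=1b +1621.622ms=2b
3) 2432.432ms=3b +486.486ms=3/5b
4) 2918.919ms=18/5b +486.486ms=3/5b
5) 3405.405ms=21/5b +486.486ms=3/5b
6) 3891.892ms=24/5b +486.486ms=3/5b
7) 4378.378ms=27/5b +486.486ms=3/5b
Σ=6b of 6 (74bpm 3/8) — PASS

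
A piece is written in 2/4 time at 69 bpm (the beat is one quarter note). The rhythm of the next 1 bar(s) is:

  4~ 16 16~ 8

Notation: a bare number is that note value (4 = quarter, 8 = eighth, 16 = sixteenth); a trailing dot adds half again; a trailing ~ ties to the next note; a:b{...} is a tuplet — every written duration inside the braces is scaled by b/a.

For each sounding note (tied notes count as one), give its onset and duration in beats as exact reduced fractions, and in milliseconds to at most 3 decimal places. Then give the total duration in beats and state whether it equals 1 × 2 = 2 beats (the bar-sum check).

1) 0.0ms=0b +1086.957ms=5/4b
2) 1086.957ms=5/4b +652.174ms=3/4b
Σ=2b of 2 (69bpm 2/4) — PASS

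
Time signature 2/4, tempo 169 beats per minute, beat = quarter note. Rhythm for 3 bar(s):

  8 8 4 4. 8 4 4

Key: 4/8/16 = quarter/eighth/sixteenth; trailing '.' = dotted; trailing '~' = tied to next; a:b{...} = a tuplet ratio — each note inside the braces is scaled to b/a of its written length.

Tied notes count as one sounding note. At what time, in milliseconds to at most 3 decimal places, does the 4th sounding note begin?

note 4 onset = 2b = 710.059ms

1. 0.0ms @ 0 + 177.515ms (1/2)
2. 177.515ms @ 1/2 + 177.515ms (1/2)
3. 355.03ms @ 1 + 355.03ms (1)
4. 710.059ms @ 2 + 532.544ms (3/2)
5. 1242.604ms @ 7/2 + 177.515ms (1/2)
6. 1420.118ms @ 4 + 355.03ms (1)
7. 1775.148ms @ 5 + 355.03ms (1)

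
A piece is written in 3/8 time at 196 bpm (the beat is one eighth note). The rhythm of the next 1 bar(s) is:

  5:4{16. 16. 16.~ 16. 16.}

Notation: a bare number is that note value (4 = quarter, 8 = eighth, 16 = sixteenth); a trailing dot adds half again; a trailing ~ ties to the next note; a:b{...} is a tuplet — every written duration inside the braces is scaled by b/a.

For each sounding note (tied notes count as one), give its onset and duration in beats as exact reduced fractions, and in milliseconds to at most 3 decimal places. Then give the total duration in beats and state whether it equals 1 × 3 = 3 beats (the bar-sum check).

1) 0.0ms=0b +183.673ms=3/5b
2) 183.673ms=3/5b +183.673ms=3/5b
3) 367.347ms=6/5b +367.347ms=6/5b
4) 734.694ms=12/5b +183.673ms=3/5b
Σ=3b of 3 (196bpm 3/8) — PASS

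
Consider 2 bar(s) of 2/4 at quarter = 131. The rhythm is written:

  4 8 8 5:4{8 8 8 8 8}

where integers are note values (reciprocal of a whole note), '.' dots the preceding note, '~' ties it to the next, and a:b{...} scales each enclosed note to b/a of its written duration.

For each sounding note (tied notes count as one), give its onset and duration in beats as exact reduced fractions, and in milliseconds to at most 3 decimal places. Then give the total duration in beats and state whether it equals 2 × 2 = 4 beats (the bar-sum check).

1) 0.0ms=0b +458.015ms=1b
2) 458.015ms=1b +229.008ms=1/2b
3) 687.023ms=3/2b +229.008ms=1/2b
4) 916.031ms=2b +183.206ms=2/5b
5) 1099.237ms=12/5b +183.206ms=2/5b
6) 1282.443ms=14/5b +183.206ms=2/5b
7) 1465.649ms=16/5b +183.206ms=2/5b
8) 1648.855ms=18/5b +183.206ms=2/5b
Σ=4b of 4 (131bpm 2/4) — PASS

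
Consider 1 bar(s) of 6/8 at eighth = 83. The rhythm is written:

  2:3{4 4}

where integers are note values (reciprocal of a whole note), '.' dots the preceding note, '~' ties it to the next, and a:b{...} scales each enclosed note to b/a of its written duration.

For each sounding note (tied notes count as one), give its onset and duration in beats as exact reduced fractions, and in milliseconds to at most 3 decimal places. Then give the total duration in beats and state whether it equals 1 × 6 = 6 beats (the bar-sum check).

1) 0.0ms=0b +2168.675ms=3b
2) 2168.675ms=3b +2168.675ms=3b
Σ=6b of 6 (83bpm 6/8) — PASS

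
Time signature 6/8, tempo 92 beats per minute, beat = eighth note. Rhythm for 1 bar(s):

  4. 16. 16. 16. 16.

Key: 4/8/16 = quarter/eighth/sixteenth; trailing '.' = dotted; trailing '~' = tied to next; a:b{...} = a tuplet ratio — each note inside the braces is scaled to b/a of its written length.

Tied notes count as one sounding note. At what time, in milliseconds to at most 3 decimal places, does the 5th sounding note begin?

note 5 onset = 21/4b = 3423.913ms

1. 0.0ms @ 0 + 1956.522ms (3)
2. 1956.522ms @ 3 + 489.13ms (3/4)
3. 2445.652ms @ 15/4 + 489.13ms (3/4)
4. 2934.783ms @ 9/2 + 489.13ms (3/4)
5. 3423.913ms @ 21/4 + 489.13ms (3/4)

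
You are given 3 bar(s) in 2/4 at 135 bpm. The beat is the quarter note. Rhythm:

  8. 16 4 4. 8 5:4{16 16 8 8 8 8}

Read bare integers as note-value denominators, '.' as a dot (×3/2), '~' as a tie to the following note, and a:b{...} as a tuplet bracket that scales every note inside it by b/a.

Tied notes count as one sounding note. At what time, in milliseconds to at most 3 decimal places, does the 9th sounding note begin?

1. 0.0ms @ 0 + 333.333ms (3/4)
2. 333.333ms @ 3/4 + 111.111ms (1/4)
3. 444.444ms @ 1 + 444.444ms (1)
4. 888.889ms @ 2 + 666.667ms (3/2)
5. 1555.556ms @ 7/2 + 222.222ms (1/2)
6. 1777.778ms @ 4 + 88.889ms (1/5)
7. 1866.667ms @ 21/5 + 88.889ms (1/5)
8. 1955.556ms @ 22/5 + 177.778ms (2/5)
9. 2133.333ms @ 24/5 + 177.778ms (2/5)
10. 2311.111ms @ 26/5 + 177.778ms (2/5)
11. 2488.889ms @ 28/5 + 177.778ms (2/5)

note 9 onset = 24/5b = 2133.333ms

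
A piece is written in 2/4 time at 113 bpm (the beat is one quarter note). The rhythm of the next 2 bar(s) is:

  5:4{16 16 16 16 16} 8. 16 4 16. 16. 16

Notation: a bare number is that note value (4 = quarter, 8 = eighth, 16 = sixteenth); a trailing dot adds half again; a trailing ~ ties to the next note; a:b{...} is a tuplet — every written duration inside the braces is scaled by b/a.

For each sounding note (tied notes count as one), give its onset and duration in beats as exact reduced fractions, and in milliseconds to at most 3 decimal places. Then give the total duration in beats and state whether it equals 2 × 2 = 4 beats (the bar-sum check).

1) 0.0ms=0b +106.195ms=1/5b
2) 106.195ms=1/5b +106.195ms=1/5b
3) 212.389ms=2/5b +106.195ms=1/5b
4) 318.584ms=3/5b +106.195ms=1/5b
5) 424.779ms=4/5b +106.195ms=1/5b
6) 530.973ms=1b +398.23ms=3/4b
7) 929.204ms=7/4b +132.743ms=1/4b
8) 1061.947ms=2b +530.973ms=1b
9) 1592.92ms=3b +199.115ms=3/8b
10) 1792.035ms=27/8b +199.115ms=3/8b
11) 1991.15ms=15/4b +132.743ms=1/4b
Σ=4b of 4 (113bpm 2/4) — PASS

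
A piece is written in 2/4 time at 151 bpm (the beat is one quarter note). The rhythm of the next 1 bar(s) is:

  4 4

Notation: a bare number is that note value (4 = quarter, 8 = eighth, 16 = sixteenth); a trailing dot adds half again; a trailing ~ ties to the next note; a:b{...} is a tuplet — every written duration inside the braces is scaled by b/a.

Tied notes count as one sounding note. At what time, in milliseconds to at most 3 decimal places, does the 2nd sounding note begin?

1. 0.0ms @ 0 + 397.351ms (1)
2. 397.351ms @ 1 + 397.351ms (1)

note 2 onset = 1b = 397.351ms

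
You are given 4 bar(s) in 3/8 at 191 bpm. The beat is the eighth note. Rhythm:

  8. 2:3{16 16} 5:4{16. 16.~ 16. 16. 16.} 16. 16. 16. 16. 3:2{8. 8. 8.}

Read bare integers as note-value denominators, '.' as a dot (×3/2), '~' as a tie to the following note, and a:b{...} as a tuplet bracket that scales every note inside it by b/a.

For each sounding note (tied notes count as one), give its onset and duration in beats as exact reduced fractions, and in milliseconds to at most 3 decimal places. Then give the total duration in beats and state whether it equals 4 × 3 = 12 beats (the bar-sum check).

1) 0.0ms=0b +471.204ms=3/2b
2) 471.204ms=3/2b +235.602ms=3/4b
3) 706.806ms=9/4b +235.602ms=3/4b
4) 942.408ms=3b +188.482ms=3/5b
5) 1130.89ms=18/5b +376.963ms=6/5b
6) 1507.853ms=24/5b +188.482ms=3/5b
7) 1696.335ms=27/5b +188.482ms=3/5b
8) 1884.817ms=6b +235.602ms=3/4b
9) 2120.419ms=27/4b +235.602ms=3/4b
10) 2356.021ms=15/2b +235.602ms=3/4b
11) 2591.623ms=33/4b +235.602ms=3/4b
12) 2827.225ms=9b +314.136ms=1b
13) 3141.361ms=10b +314.136ms=1b
14) 3455.497ms=11b +314.136ms=1b
Σ=12b of 12 (191bpm 3/8) — PASS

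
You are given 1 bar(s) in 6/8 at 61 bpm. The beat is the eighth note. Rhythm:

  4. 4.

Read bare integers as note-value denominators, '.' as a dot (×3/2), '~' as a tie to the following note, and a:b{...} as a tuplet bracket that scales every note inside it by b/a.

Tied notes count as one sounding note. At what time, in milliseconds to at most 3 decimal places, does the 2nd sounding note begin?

note 2 onset = 3b = 2950.82ms

1. 0.0ms @ 0 + 2950.82ms (3)
2. 2950.82ms @ 3 + 2950.82ms (3)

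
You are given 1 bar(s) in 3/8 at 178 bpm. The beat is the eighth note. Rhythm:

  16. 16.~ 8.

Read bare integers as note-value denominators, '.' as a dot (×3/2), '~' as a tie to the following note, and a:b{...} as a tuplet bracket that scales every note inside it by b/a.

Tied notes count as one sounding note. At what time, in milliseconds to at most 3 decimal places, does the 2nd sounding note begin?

note 2 onset = 3/4b = 252.809ms

1. 0.0ms @ 0 + 252.809ms (3/4)
2. 252.809ms @ 3/4 + 758.427ms (9/4)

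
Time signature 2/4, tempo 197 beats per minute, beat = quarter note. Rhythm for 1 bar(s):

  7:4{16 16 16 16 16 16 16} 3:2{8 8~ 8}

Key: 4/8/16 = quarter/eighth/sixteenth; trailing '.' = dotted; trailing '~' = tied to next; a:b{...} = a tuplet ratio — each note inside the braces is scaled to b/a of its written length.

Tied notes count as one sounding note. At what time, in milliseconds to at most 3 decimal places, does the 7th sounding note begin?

note 7 onset = 6/7b = 261.059ms

1. 0.0ms @ 0 + 43.51ms (1/7)
2. 43.51ms @ 1/7 + 43.51ms (1/7)
3. 87.02ms @ 2/7 + 43.51ms (1/7)
4. 130.529ms @ 3/7 + 43.51ms (1/7)
5. 174.039ms @ 4/7 + 43.51ms (1/7)
6. 217.549ms @ 5/7 + 43.51ms (1/7)
7. 261.059ms @ 6/7 + 43.51ms (1/7)
8. 304.569ms @ 1 + 101.523ms (1/3)
9. 406.091ms @ 4/3 + 203.046ms (2/3)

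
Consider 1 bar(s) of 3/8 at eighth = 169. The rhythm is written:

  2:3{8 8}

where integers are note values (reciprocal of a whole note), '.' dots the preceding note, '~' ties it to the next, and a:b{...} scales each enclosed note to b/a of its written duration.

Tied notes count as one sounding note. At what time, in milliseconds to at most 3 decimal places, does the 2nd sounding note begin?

note 2 onset = 3/2b = 532.544ms

1. 0.0ms @ 0 + 532.544ms (3/2)
2. 532.544ms @ 3/2 + 532.544ms (3/2)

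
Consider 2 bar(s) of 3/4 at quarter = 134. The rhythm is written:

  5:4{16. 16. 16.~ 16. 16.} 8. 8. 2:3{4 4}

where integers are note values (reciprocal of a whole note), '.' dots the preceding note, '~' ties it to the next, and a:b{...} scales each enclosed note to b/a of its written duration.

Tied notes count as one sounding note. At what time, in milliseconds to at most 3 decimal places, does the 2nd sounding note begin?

note 2 onset = 3/10b = 134.328ms

1. 0.0ms @ 0 + 134.328ms (3/10)
2. 134.328ms @ 3/10 + 134.328ms (3/10)
3. 268.657ms @ 3/5 + 268.657ms (3/5)
4. 537.313ms @ 6/5 + 134.328ms (3/10)
5. 671.642ms @ 3/2 + 335.821ms (3/4)
6. 1007.463ms @ 9/4 + 335.821ms (3/4)
7. 1343.284ms @ 3 + 671.642ms (3/2)
8. 2014.925ms @ 9/2 + 671.642ms (3/2)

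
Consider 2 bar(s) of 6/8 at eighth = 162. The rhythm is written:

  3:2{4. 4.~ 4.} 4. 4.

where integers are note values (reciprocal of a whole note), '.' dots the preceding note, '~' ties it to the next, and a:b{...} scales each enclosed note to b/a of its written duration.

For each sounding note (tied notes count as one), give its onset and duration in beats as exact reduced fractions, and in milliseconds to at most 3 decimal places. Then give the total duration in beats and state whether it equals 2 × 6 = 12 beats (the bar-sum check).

1) 0.0ms=0b +740.741ms=2b
2) 740.741ms=2b +1481.481ms=4b
3) 2222.222ms=6b +1111.111ms=3b
4) 3333.333ms=9b +1111.111ms=3b
Σ=12b of 12 (162bpm 6/8) — PASS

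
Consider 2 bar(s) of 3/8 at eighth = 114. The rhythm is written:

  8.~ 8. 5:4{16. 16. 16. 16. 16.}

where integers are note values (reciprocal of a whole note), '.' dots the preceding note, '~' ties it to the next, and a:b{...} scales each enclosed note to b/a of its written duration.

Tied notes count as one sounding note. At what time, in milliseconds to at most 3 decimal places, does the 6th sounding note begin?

note 6 onset = 27/5b = 2842.105ms

1. 0.0ms @ 0 + 1578.947ms (3)
2. 1578.947ms @ 3 + 315.789ms (3/5)
3. 1894.737ms @ 18/5 + 315.789ms (3/5)
4. 2210.526ms @ 21/5 + 315.789ms (3/5)
5. 2526.316ms @ 24/5 + 315.789ms (3/5)
6. 2842.105ms @ 27/5 + 315.789ms (3/5)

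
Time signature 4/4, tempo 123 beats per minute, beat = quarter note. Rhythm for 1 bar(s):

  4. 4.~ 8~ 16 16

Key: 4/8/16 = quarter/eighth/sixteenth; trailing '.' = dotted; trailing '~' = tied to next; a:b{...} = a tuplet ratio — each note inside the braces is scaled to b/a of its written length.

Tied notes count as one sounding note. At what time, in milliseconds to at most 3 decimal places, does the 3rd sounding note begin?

note 3 onset = 15/4b = 1829.268ms

1. 0.0ms @ 0 + 731.707ms (3/2)
2. 731.707ms @ 3/2 + 1097.561ms (9/4)
3. 1829.268ms @ 15/4 + 121.951ms (1/4)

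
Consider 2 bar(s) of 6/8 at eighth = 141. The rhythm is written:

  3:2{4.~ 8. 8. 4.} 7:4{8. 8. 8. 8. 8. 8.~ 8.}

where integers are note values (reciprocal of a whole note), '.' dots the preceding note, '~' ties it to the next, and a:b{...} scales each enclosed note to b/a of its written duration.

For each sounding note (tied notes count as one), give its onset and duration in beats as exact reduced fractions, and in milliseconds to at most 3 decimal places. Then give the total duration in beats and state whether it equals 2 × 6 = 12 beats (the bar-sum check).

1) 0.0ms=0b +1276.596ms=3b
2) 1276.596ms=3b +425.532ms=1b
3) 1702.128ms=4b +851.064ms=2b
4) 2553.191ms=6b +364.742ms=6/7b
5) 2917.933ms=48/7b +364.742ms=6/7b
6) 3282.675ms=54/7b +364.742ms=6/7b
7) 3647.416ms=60/7b +364.742ms=6/7b
8) 4012.158ms=66/7b +364.742ms=6/7b
9) 4376.9ms=72/7b +729.483ms=12/7b
Σ=12b of 12 (141bpm 6/8) — PASS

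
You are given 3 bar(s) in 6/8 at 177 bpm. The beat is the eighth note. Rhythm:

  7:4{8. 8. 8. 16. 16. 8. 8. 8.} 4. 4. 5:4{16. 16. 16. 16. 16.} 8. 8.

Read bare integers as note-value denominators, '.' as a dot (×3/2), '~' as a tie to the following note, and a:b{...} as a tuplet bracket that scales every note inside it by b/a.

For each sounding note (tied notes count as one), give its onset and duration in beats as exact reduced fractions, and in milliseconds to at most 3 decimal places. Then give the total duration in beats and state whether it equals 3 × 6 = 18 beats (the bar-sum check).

1) 0.0ms=0b +290.557ms=6/7b
2) 290.557ms=6/7b +290.557ms=6/7b
3) 581.114ms=12/7b +290.557ms=6/7b
4) 871.671ms=18/7b +145.278ms=3/7b
5) 1016.949ms=3b +145.278ms=3/7b
6) 1162.228ms=24/7b +290.557ms=6/7b
7) 1452.785ms=30/7b +290.557ms=6/7b
8) 1743.341ms=36/7b +290.557ms=6/7b
9) 2033.898ms=6b +1016.949ms=3b
10) 3050.847ms=9b +1016.949ms=3b
11) 4067.797ms=12b +203.39ms=3/5b
12) 4271.186ms=63/5b +203.39ms=3/5b
13) 4474.576ms=66/5b +203.39ms=3/5b
14) 4677.966ms=69/5b +203.39ms=3/5b
15) 4881.356ms=72/5b +203.39ms=3/5b
16) 5084.746ms=15b +508.475ms=3/2b
17) 5593.22ms=33/2b +508.475ms=3/2b
Σ=18b of 18 (177bpm 6/8) — PASS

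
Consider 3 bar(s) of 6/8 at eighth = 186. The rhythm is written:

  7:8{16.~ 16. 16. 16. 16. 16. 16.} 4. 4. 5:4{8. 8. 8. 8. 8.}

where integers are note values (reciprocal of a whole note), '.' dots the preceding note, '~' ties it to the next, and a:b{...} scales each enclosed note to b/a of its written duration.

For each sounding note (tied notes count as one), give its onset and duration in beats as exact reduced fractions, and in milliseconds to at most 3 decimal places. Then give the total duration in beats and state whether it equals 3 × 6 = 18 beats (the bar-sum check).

1) 0.0ms=0b +552.995ms=12/7b
2) 552.995ms=12/7b +276.498ms=6/7b
3) 829.493ms=18/7b +276.498ms=6/7b
4) 1105.991ms=24/7b +276.498ms=6/7b
5) 1382.488ms=30/7b +276.498ms=6/7b
6) 1658.986ms=36/7b +276.498ms=6/7b
7) 1935.484ms=6b +967.742ms=3b
8) 2903.226ms=9b +967.742ms=3b
9) 3870.968ms=12b +387.097ms=6/5b
10) 4258.065ms=66/5b +387.097ms=6/5b
11) 4645.161ms=72/5b +387.097ms=6/5b
12) 5032.258ms=78/5b +387.097ms=6/5b
13) 5419.355ms=84/5b +387.097ms=6/5b
Σ=18b of 18 (186bpm 6/8) — PASS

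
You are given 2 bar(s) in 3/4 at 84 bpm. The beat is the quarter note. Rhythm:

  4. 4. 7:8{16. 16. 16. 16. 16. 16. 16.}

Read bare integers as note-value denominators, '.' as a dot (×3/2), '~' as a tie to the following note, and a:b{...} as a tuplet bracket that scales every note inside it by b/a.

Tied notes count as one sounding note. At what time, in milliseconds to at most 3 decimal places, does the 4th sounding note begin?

1. 0.0ms @ 0 + 1071.429ms (3/2)
2. 1071.429ms @ 3/2 + 1071.429ms (3/2)
3. 2142.857ms @ 3 + 306.122ms (3/7)
4. 2448.98ms @ 24/7 + 306.122ms (3/7)
5. 2755.102ms @ 27/7 + 306.122ms (3/7)
6. 3061.224ms @ 30/7 + 306.122ms (3/7)
7. 3367.347ms @ 33/7 + 306.122ms (3/7)
8. 3673.469ms @ 36/7 + 306.122ms (3/7)
9. 3979.592ms @ 39/7 + 306.122ms (3/7)

note 4 onset = 24/7b = 2448.98ms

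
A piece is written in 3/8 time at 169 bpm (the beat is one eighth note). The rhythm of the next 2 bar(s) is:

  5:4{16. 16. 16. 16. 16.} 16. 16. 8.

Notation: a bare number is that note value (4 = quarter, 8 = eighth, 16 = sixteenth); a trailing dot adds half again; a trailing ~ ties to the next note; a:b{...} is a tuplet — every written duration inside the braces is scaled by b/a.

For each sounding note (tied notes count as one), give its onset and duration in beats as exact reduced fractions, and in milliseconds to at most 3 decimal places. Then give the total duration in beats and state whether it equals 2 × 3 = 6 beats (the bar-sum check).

1) 0.0ms=0b +213.018ms=3/5b
2) 213.018ms=3/5b +213.018ms=3/5b
3) 426.036ms=6/5b +213.018ms=3/5b
4) 639.053ms=9/5b +213.018ms=3/5b
5) 852.071ms=12/5b +213.018ms=3/5b
6) 1065.089ms=3b +266.272ms=3/4b
7) 1331.361ms=15/4b +266.272ms=3/4b
8) 1597.633ms=9/2b +532.544ms=3/2b
Σ=6b of 6 (169bpm 3/8) — PASS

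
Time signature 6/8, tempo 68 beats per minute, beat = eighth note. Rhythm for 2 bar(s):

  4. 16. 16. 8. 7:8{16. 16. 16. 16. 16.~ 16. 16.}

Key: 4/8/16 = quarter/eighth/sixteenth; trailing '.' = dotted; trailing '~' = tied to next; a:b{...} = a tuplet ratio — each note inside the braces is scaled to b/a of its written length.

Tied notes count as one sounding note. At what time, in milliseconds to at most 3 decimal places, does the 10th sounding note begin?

note 10 onset = 78/7b = 9831.933ms

1. 0.0ms @ 0 + 2647.059ms (3)
2. 2647.059ms @ 3 + 661.765ms (3/4)
3. 3308.824ms @ 15/4 + 661.765ms (3/4)
4. 3970.588ms @ 9/2 + 1323.529ms (3/2)
5. 5294.118ms @ 6 + 756.303ms (6/7)
6. 6050.42ms @ 48/7 + 756.303ms (6/7)
7. 6806.723ms @ 54/7 + 756.303ms (6/7)
8. 7563.025ms @ 60/7 + 756.303ms (6/7)
9. 8319.328ms @ 66/7 + 1512.605ms (12/7)
10. 9831.933ms @ 78/7 + 756.303ms (6/7)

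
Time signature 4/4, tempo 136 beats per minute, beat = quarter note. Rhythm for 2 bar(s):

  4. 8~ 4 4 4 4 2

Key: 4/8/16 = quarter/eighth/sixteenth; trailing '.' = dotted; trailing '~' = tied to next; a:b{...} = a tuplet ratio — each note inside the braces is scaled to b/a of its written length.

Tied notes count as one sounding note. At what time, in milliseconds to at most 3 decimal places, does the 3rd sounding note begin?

1. 0.0ms @ 0 + 661.765ms (3/2)
2. 661.765ms @ 3/2 + 661.765ms (3/2)
3. 1323.529ms @ 3 + 441.176ms (1)
4. 1764.706ms @ 4 + 441.176ms (1)
5. 2205.882ms @ 5 + 441.176ms (1)
6. 2647.059ms @ 6 + 882.353ms (2)

note 3 onset = 3b = 1323.529ms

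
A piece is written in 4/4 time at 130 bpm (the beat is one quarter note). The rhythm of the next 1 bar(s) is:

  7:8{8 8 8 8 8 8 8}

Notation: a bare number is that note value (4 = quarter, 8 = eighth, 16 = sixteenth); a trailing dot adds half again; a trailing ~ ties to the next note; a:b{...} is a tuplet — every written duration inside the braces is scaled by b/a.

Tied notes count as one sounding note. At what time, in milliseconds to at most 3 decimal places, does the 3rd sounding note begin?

note 3 onset = 8/7b = 527.473ms

1. 0.0ms @ 0 + 263.736ms (4/7)
2. 263.736ms @ 4/7 + 263.736ms (4/7)
3. 527.473ms @ 8/7 + 263.736ms (4/7)
4. 791.209ms @ 12/7 + 263.736ms (4/7)
5. 1054.945ms @ 16/7 + 263.736ms (4/7)
6. 1318.681ms @ 20/7 + 263.736ms (4/7)
7. 1582.418ms @ 24/7 + 263.736ms (4/7)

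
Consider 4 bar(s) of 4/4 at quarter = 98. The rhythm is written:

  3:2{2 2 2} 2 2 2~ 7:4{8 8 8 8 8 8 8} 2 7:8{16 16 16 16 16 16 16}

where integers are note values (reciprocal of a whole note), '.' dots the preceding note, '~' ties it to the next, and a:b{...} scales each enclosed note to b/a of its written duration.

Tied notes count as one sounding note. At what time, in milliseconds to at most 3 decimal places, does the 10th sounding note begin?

note 10 onset = 78/7b = 6822.157ms

1. 0.0ms @ 0 + 816.327ms (4/3)
2. 816.327ms @ 4/3 + 816.327ms (4/3)
3. 1632.653ms @ 8/3 + 816.327ms (4/3)
4. 2448.98ms @ 4 + 1224.49ms (2)
5. 3673.469ms @ 6 + 1224.49ms (2)
6. 4897.959ms @ 8 + 1399.417ms (16/7)
7. 6297.376ms @ 72/7 + 174.927ms (2/7)
8. 6472.303ms @ 74/7 + 174.927ms (2/7)
9. 6647.23ms @ 76/7 + 174.927ms (2/7)
10. 6822.157ms @ 78/7 + 174.927ms (2/7)
11. 6997.085ms @ 80/7 + 174.927ms (2/7)
12. 7172.012ms @ 82/7 + 174.927ms (2/7)
13. 7346.939ms @ 12 + 1224.49ms (2)
14. 8571.429ms @ 14 + 174.927ms (2/7)
15. 8746.356ms @ 100/7 + 174.927ms (2/7)
16. 8921.283ms @ 102/7 + 174.927ms (2/7)
17. 9096.21ms @ 104/7 + 174.927ms (2/7)
18. 9271.137ms @ 106/7 + 174.927ms (2/7)
19. 9446.064ms @ 108/7 + 174.927ms (2/7)
20. 9620.991ms @ 110/7 + 174.927ms (2/7)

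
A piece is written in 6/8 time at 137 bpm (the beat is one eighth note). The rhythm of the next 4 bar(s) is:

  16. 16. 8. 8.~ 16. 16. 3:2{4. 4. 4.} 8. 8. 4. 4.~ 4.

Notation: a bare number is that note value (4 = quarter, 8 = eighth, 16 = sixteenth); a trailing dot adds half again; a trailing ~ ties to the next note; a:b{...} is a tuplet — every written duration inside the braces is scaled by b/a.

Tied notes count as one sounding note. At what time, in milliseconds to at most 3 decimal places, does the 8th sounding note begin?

note 8 onset = 10b = 4379.562ms

1. 0.0ms @ 0 + 328.467ms (3/4)
2. 328.467ms @ 3/4 + 328.467ms (3/4)
3. 656.934ms @ 3/2 + 656.934ms (3/2)
4. 1313.869ms @ 3 + 985.401ms (9/4)
5. 2299.27ms @ 21/4 + 328.467ms (3/4)
6. 2627.737ms @ 6 + 875.912ms (2)
7. 3503.65ms @ 8 + 875.912ms (2)
8. 4379.562ms @ 10 + 875.912ms (2)
9. 5255.474ms @ 12 + 656.934ms (3/2)
10. 5912.409ms @ 27/2 + 656.934ms (3/2)
11. 6569.343ms @ 15 + 1313.869ms (3)
12. 7883.212ms @ 18 + 2627.737ms (6)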